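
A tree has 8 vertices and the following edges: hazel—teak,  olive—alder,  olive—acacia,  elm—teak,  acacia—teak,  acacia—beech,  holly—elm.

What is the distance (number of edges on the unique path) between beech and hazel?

3

The path is beech - acacia - teak - hazel, which has 3 edges.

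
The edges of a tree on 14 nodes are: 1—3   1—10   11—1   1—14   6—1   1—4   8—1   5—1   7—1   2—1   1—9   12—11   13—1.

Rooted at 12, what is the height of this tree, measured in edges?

3

The longest root-to-leaf path is 12 → 11 → 1 → 4 (3 edges).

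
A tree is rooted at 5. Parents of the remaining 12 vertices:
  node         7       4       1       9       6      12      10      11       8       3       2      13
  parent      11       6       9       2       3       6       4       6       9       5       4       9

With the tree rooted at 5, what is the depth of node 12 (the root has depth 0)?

3

5–3–6–12 — 3 edges.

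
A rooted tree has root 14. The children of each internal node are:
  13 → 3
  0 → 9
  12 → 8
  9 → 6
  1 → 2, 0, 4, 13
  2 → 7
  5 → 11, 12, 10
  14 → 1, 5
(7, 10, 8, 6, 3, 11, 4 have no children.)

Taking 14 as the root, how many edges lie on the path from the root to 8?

3

14–5–12–8 — 3 edges.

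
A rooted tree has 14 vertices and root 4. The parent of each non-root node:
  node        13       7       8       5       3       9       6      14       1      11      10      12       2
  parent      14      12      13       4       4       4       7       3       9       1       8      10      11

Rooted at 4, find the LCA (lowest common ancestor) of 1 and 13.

4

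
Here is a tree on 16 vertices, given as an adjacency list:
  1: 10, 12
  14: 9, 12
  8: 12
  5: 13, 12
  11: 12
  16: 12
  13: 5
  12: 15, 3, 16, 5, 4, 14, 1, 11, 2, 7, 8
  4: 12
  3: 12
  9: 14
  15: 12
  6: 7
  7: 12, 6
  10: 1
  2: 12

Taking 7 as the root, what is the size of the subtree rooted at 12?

Descendants of 12 (including itself): 12, 1, 14, 8, 2, 3, 5, 11, 4, 16, 15, 10, 9, 13. That's 14.

14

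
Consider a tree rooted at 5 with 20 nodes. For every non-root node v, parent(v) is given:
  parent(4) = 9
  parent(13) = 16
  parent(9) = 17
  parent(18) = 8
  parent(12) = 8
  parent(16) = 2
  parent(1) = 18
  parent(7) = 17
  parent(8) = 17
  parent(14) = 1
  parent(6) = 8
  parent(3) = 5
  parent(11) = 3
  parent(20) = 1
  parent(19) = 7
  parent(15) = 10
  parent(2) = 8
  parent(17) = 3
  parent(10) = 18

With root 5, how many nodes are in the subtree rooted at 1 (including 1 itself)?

3

1's subtree: {1, 14, 20}, size 3.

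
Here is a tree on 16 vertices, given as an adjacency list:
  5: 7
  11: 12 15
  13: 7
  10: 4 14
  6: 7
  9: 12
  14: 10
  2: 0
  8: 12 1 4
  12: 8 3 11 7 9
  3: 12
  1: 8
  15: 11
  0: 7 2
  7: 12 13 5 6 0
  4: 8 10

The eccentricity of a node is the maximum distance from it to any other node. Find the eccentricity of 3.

5

A farthest node from 3 is 14.
The path 3-12-8-4-10-14 has 5 edges.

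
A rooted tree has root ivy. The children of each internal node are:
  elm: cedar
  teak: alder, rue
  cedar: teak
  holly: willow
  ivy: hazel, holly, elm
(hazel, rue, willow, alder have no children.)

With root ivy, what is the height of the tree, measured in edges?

rue sits deepest: ivy – elm – cedar – teak – rue — 4 edges from the root.

4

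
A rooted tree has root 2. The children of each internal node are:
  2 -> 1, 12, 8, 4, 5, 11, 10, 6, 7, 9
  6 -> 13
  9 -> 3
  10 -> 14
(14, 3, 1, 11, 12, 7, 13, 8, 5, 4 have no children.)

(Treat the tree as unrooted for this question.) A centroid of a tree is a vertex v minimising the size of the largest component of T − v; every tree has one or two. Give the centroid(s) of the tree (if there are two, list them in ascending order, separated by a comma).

2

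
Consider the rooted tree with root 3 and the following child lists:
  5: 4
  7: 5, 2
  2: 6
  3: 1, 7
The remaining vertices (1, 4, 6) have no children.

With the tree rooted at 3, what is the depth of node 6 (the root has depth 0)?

Path from 3 to 6: 3 → 7 → 2 → 6, which has 3 edges.

3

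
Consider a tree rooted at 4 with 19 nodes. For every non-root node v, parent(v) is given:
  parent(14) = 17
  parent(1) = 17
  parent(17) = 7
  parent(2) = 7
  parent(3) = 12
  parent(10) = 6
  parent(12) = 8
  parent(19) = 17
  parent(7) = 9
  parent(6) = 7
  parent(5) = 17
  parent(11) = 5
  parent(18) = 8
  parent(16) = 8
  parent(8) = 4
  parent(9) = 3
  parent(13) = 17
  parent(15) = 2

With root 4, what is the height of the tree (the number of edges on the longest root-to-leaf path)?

A deepest node is 11, reached by 4 → 8 → 12 → 3 → 9 → 7 → 17 → 5 → 11.
That path has 8 edges, so the height is 8.

8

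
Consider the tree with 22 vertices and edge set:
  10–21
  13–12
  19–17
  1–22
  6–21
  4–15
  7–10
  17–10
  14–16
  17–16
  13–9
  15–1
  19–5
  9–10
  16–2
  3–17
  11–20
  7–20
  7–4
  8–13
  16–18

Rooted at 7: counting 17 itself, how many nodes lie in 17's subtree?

8

Descendants of 17 (including itself): 17, 16, 19, 3, 2, 14, 18, 5. That's 8.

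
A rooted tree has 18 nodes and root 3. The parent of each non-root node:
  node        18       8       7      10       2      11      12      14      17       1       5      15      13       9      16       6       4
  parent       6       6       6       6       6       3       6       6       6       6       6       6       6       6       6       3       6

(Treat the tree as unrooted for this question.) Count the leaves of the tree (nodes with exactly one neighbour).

The leaves are 1, 2, 4, 5, 7, 8, 9, 10, 11, 12, 13, 14, 15, 16, 17, 18.
That is 16 leaves.

16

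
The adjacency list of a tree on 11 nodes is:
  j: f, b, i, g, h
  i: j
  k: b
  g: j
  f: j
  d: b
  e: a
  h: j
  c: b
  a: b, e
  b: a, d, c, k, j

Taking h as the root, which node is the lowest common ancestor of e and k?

e's ancestor chain is e, a, b, j, h and k's is k, b, j, h; they first meet at b.

b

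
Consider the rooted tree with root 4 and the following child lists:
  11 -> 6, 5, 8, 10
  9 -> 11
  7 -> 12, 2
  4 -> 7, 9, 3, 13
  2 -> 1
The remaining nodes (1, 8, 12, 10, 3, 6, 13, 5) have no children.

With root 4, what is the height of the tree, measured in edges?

3

A deepest node is 10, reached by 4 – 9 – 11 – 10.
That path has 3 edges, so the height is 3.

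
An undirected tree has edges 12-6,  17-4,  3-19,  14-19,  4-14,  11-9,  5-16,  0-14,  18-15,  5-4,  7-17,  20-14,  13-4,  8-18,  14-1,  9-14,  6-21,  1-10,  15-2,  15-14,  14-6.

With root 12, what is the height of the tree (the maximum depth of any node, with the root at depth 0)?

The longest root-to-leaf path is 12-6-14-4-5-16 (5 edges).

5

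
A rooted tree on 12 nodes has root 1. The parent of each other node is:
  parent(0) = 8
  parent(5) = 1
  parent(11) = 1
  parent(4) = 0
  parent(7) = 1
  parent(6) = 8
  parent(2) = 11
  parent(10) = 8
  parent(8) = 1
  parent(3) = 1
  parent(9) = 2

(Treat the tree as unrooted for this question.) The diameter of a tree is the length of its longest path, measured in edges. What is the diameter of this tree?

6

Starting from 4, a farthest node is 9 at distance 6.
One longest path: 4–0–8–1–11–2–9.
So the diameter is 6.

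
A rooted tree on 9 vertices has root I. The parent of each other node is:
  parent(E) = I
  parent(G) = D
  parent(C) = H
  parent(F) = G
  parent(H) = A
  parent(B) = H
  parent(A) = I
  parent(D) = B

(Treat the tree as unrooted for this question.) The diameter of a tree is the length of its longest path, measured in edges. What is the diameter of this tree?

A longest path is E - I - A - H - B - D - G - F, with 7 edges.

7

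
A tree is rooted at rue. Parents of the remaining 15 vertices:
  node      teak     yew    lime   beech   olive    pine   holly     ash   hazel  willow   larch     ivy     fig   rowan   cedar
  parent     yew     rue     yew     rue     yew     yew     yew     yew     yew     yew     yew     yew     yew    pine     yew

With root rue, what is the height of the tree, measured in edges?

3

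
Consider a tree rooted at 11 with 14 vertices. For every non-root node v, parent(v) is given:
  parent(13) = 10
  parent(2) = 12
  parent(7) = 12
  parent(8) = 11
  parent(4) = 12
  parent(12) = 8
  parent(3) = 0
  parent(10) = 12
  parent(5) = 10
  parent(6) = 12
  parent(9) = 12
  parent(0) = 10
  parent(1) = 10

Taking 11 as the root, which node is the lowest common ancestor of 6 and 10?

6's ancestor chain is 6, 12, 8, 11 and 10's is 10, 12, 8, 11; they first meet at 12.

12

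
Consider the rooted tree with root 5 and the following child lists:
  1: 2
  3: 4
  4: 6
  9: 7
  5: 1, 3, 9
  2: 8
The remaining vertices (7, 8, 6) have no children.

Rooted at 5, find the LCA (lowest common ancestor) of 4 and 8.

4's ancestor chain is 4, 3, 5 and 8's is 8, 2, 1, 5; they first meet at 5.

5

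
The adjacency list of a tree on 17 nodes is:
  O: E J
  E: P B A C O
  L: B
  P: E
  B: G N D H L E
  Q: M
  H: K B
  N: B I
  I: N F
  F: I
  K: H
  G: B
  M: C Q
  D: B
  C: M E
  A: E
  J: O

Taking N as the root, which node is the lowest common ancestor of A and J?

Ancestors of A (toward the root): A, E, B, N.
Ancestors of J: J, O, E, B, N.
The deepest node appearing in both lists is E.

E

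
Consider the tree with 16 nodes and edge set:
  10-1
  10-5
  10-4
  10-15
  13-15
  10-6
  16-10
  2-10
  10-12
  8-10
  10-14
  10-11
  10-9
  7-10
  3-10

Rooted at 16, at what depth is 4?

Path from 16 to 4: 16 – 10 – 4, which has 2 edges.

2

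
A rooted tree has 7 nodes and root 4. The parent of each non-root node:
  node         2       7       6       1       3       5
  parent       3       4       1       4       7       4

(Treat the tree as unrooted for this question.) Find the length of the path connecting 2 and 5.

4

2 – 3 – 7 – 4 – 5: 4 edges.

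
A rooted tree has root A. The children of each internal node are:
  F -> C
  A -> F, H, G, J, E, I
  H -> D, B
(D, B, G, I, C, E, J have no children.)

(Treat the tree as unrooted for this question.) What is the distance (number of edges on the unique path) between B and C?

The path is B – H – A – F – C, which has 4 edges.

4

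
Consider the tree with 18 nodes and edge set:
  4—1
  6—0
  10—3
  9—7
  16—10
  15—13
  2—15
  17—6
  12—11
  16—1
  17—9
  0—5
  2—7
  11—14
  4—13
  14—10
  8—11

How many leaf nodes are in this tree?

4

The leaves are 3, 5, 8, 12.
That is 4 leaves.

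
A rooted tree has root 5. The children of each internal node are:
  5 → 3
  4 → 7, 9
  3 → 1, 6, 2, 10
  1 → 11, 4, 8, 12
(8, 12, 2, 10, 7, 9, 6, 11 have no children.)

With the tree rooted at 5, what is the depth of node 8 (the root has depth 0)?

Path from 5 to 8: 5 – 3 – 1 – 8, which has 3 edges.

3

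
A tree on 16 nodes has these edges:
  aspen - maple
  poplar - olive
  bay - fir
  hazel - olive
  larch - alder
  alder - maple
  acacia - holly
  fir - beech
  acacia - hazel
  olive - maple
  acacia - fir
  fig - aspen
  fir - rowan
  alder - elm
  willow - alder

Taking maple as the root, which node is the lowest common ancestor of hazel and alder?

maple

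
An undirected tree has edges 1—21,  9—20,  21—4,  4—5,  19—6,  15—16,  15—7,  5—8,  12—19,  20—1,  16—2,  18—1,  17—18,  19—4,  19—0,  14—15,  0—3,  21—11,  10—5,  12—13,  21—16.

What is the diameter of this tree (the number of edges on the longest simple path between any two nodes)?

7

A longest path is 13 - 12 - 19 - 4 - 21 - 1 - 18 - 17, with 7 edges.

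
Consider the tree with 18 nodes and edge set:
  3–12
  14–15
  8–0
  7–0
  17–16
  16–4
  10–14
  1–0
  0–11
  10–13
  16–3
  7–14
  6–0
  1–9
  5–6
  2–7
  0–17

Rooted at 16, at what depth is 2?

4

16 → 17 → 0 → 7 → 2 — 4 edges.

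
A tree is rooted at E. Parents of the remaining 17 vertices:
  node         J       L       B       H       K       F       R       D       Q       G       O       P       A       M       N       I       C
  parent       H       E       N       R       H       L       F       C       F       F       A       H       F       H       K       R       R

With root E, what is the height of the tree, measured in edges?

7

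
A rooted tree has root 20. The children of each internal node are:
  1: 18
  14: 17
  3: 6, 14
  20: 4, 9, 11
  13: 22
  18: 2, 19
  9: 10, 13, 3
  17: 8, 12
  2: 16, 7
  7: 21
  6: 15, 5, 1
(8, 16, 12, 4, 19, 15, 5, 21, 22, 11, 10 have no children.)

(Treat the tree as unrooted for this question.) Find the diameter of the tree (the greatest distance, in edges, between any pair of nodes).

9

Starting from 21, a farthest node is 22 at distance 9.
One longest path: 21 – 7 – 2 – 18 – 1 – 6 – 3 – 9 – 13 – 22.
So the diameter is 9.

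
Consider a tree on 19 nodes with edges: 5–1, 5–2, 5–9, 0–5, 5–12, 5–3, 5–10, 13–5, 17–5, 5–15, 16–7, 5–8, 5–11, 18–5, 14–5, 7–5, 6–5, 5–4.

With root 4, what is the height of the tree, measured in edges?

3

A deepest node is 16, reached by 4 – 5 – 7 – 16.
That path has 3 edges, so the height is 3.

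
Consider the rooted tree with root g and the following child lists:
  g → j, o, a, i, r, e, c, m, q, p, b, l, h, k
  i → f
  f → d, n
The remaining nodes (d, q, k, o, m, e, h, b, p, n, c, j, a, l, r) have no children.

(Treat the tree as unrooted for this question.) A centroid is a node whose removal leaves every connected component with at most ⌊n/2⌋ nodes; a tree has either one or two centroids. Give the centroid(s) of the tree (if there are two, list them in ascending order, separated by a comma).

Delete g: the remaining components have sizes 4, 1, 1, 1, 1, 1, 1, 1, 1, 1, 1, 1, 1, 1. Max 4 ≤ 9, so g is a centroid.
No neighbour of g does as well, so g is the unique centroid.

g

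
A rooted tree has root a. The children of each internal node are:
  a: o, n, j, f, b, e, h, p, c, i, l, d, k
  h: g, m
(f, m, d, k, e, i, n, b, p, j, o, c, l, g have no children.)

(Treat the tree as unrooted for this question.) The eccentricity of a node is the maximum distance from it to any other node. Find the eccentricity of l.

Distances from l peak at 3, attained at m (g also at distance 3).
l-a-h-m

3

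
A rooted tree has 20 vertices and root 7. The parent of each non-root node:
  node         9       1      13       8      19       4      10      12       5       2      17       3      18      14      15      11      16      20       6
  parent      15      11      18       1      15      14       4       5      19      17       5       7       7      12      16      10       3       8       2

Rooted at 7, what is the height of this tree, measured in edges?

The longest root-to-leaf path is 7 – 3 – 16 – 15 – 19 – 5 – 12 – 14 – 4 – 10 – 11 – 1 – 8 – 20 (13 edges).

13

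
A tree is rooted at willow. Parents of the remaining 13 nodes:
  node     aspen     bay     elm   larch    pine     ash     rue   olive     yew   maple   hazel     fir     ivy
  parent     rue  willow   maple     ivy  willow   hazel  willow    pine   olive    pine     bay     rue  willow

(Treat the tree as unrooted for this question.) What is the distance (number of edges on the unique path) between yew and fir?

5

yew – olive – pine – willow – rue – fir: 5 edges.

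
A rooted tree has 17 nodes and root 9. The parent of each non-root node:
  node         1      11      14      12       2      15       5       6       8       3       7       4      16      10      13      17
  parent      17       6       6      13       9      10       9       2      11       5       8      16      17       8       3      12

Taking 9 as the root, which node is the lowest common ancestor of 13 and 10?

9

Ancestors of 13 (toward the root): 13, 3, 5, 9.
Ancestors of 10: 10, 8, 11, 6, 2, 9.
The deepest node appearing in both lists is 9.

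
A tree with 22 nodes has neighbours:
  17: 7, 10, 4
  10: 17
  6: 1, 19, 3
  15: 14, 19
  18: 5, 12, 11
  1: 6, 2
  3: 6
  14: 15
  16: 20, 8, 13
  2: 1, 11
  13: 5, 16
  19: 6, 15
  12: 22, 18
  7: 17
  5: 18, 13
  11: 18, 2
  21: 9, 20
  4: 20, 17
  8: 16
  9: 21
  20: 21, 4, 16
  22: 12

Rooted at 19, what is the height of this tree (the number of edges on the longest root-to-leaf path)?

10 sits deepest: 19-6-1-2-11-18-5-13-16-20-4-17-10 — 12 edges from the root.

12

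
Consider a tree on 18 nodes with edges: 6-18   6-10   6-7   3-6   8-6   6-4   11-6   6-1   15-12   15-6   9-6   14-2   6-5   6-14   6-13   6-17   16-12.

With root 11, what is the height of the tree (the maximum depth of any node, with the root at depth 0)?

16 sits deepest: 11 → 6 → 15 → 12 → 16 — 4 edges from the root.

4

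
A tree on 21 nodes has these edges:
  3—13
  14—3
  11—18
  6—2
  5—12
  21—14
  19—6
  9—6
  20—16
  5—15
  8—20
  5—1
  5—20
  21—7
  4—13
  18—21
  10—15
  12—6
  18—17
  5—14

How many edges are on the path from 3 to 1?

3

The path is 3–14–5–1, which has 3 edges.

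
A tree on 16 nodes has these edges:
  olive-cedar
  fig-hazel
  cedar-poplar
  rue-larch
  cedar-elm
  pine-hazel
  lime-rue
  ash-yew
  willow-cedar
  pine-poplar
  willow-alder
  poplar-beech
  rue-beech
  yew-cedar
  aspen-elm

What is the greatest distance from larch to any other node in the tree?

A farthest node from larch is fig (alder, aspen, ash also at distance 6).
The path larch–rue–beech–poplar–pine–hazel–fig has 6 edges.

6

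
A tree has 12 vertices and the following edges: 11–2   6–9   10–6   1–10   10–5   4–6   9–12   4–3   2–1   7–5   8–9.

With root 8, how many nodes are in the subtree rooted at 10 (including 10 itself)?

The subtree rooted at 10 contains: 10, 5, 1, 7, 2, 11 — 6 nodes.

6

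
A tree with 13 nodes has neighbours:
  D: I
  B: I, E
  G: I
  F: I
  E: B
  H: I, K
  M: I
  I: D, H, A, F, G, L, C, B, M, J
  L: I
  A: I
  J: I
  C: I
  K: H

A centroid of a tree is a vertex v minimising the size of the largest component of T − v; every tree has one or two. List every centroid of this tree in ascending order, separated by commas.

I

Delete I: the remaining components have sizes 2, 2, 1, 1, 1, 1, 1, 1, 1, 1. Max 2 ≤ 6, so I is a centroid.
Every other node leaves some component of size > 6, so the centroid is unique.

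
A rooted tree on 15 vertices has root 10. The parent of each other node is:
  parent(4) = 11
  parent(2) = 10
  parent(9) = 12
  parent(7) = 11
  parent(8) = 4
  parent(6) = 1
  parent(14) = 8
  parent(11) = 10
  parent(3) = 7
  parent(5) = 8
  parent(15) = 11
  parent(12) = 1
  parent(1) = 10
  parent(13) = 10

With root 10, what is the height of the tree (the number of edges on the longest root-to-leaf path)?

The longest root-to-leaf path is 10 – 11 – 4 – 8 – 5 (4 edges).

4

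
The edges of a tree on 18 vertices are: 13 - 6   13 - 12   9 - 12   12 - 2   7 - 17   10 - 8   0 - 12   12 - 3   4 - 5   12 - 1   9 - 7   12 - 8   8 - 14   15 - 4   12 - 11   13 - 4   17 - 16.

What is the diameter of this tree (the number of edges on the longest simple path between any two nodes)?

BFS from 5 reaches 16 last, at distance 7; BFS from 16 confirms no node is farther.
Path: 5–4–13–12–9–7–17–16.

7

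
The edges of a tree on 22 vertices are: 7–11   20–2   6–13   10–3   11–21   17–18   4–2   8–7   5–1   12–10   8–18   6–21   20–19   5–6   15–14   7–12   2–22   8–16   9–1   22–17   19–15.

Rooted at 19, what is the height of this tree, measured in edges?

13

A deepest node is 9, reached by 19–20–2–22–17–18–8–7–11–21–6–5–1–9.
That path has 13 edges, so the height is 13.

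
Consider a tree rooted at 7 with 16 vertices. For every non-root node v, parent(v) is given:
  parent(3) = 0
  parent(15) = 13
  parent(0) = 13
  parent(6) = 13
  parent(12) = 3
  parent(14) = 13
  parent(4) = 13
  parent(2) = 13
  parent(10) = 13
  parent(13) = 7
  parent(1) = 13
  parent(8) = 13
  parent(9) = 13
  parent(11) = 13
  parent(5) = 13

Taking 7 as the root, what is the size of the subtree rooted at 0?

3

The subtree rooted at 0 contains: 0, 3, 12 — 3 nodes.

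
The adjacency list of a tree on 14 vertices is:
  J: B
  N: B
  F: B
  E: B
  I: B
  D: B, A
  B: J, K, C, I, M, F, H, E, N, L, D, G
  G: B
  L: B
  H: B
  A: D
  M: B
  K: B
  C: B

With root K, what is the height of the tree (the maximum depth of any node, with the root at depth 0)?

3

A deepest node is A, reached by K-B-D-A.
That path has 3 edges, so the height is 3.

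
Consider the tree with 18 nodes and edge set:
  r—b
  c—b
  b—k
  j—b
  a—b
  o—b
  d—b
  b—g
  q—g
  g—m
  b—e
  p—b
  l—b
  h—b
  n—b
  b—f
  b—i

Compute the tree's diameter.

Starting from m, a farthest node is l at distance 3.
One longest path: m - g - b - l.
So the diameter is 3.

3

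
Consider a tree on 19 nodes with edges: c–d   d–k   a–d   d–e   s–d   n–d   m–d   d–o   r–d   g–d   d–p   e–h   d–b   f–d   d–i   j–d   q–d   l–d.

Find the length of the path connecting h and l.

The path is h - e - d - l, which has 3 edges.

3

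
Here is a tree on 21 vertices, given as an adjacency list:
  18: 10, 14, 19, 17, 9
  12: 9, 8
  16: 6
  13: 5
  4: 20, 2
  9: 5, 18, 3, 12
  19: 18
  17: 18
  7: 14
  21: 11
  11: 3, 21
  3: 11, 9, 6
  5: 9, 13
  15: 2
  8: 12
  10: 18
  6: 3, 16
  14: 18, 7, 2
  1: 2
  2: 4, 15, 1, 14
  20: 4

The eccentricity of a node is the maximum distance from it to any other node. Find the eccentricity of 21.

8

Distances from 21 peak at 8, attained at 20.
21–11–3–9–18–14–2–4–20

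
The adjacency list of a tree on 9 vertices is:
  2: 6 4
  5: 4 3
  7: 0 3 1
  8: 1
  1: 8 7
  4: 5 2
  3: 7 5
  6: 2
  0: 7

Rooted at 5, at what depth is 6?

Path from 5 to 6: 5 – 4 – 2 – 6, which has 3 edges.

3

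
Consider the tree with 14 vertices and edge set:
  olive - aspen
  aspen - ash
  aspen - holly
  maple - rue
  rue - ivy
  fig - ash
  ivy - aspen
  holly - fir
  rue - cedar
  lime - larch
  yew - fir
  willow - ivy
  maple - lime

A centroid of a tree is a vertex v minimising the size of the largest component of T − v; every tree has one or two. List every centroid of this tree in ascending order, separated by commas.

aspen, ivy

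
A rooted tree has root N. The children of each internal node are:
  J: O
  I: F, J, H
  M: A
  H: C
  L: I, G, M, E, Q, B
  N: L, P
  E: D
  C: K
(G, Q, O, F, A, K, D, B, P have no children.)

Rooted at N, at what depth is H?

3

Path from N to H: N → L → I → H, which has 3 edges.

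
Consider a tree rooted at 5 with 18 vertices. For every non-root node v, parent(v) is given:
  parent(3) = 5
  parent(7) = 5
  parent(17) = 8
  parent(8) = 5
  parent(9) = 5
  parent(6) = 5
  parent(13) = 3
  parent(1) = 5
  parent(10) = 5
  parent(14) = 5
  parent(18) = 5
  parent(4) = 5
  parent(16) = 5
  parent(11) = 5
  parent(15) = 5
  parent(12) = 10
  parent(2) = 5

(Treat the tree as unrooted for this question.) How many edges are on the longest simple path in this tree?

4

Starting from 17, a farthest node is 12 at distance 4.
One longest path: 17–8–5–10–12.
So the diameter is 4.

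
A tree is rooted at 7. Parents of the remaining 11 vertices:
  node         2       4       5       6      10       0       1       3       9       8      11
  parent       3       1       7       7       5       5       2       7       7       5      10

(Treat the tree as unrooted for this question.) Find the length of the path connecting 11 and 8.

11 - 10 - 5 - 8: 3 edges.

3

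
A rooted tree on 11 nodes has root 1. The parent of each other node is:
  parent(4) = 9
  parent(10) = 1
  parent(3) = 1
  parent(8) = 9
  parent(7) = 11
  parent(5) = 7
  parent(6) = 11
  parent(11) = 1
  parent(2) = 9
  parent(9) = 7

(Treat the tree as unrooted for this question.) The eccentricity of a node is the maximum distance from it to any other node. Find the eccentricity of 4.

A farthest node from 4 is 3 (10 also at distance 5).
The path 4 – 9 – 7 – 11 – 1 – 3 has 5 edges.

5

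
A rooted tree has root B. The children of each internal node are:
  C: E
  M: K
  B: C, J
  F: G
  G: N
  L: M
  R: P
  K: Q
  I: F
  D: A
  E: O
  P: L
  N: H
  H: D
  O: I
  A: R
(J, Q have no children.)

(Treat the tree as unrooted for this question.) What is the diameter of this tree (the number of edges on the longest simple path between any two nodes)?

17

BFS from J reaches Q last, at distance 17; BFS from Q confirms no node is farther.
Path: J – B – C – E – O – I – F – G – N – H – D – A – R – P – L – M – K – Q.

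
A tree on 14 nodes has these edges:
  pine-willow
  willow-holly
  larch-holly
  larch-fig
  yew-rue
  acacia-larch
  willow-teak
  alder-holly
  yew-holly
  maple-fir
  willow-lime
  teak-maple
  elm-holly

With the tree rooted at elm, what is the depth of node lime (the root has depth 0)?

3

Path from elm to lime: elm – holly – willow – lime, which has 3 edges.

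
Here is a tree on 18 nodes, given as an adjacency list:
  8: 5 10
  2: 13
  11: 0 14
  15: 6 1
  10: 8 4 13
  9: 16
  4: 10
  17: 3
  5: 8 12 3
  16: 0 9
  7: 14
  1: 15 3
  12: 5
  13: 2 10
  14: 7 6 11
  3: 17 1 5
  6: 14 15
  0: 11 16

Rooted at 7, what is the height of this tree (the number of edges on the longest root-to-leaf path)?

10

The longest root-to-leaf path is 7 – 14 – 6 – 15 – 1 – 3 – 5 – 8 – 10 – 13 – 2 (10 edges).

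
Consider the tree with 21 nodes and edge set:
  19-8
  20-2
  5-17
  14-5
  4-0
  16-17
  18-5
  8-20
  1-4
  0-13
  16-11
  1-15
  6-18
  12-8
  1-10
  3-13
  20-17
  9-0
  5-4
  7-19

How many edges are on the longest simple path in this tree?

9

Starting from 3, a farthest node is 7 at distance 9.
One longest path: 3-13-0-4-5-17-20-8-19-7.
So the diameter is 9.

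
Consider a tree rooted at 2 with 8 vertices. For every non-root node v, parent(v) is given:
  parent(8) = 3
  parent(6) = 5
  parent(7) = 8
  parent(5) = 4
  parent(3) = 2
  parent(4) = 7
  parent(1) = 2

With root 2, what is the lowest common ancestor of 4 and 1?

4's ancestor chain is 4, 7, 8, 3, 2 and 1's is 1, 2; they first meet at 2.

2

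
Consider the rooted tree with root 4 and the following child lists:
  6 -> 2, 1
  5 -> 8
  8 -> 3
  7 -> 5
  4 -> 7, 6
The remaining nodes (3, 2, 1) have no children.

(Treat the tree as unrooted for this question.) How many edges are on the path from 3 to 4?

3 – 8 – 5 – 7 – 4: 4 edges.

4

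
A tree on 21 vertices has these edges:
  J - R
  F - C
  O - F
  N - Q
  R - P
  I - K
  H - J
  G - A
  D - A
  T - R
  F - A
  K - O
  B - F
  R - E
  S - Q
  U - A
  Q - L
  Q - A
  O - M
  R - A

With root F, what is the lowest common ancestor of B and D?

F

Path B→root: B F; path D→root: D A F.
First common node: F.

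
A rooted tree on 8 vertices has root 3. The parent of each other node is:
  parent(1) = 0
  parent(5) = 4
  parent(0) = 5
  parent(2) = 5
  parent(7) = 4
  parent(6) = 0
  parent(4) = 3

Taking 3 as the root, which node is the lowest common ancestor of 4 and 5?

Ancestors of 4 (toward the root): 4, 3.
Ancestors of 5: 5, 4, 3.
The deepest node appearing in both lists is 4.

4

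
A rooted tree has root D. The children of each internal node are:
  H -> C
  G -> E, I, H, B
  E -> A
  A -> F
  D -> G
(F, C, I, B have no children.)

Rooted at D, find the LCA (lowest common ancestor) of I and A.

G

Path I→root: I G D; path A→root: A E G D.
First common node: G.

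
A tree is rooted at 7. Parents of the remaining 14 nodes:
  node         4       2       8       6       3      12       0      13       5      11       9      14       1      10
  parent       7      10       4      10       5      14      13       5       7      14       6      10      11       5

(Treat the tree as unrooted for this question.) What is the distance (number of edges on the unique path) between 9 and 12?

4

Walking from 9: 9–6–10–14–12. Length 4.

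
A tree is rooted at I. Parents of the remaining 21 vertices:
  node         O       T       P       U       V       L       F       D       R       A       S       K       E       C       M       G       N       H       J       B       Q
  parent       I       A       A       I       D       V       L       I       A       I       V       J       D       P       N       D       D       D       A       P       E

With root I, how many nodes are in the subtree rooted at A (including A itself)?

A's subtree: {A, P, J, T, R, B, C, K}, size 8.

8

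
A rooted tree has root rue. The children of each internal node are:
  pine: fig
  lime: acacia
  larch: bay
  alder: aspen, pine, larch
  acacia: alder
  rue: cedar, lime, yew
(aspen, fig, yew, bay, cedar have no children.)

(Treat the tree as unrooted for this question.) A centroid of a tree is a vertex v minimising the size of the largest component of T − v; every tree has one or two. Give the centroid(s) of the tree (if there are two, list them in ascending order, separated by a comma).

Delete alder: the remaining components have sizes 5, 2, 2, 1. Max 5 ≤ 5, so alder is a centroid.
No neighbour of alder does as well, so alder is the unique centroid.

alder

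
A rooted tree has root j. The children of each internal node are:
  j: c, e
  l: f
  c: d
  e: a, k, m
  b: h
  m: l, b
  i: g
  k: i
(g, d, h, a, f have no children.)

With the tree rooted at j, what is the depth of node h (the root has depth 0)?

4

j – e – m – b – h — 4 edges.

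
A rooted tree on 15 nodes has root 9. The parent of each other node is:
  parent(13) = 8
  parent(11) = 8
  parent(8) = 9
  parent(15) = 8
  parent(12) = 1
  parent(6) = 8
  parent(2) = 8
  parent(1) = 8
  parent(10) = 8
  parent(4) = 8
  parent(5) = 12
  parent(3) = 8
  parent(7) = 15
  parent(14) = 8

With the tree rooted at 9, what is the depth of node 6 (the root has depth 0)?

2

Path from 9 to 6: 9–8–6, which has 2 edges.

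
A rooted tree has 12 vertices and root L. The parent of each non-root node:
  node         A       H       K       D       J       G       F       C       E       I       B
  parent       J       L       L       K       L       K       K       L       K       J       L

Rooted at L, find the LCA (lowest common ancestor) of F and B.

Ancestors of F (toward the root): F, K, L.
Ancestors of B: B, L.
The deepest node appearing in both lists is L.

L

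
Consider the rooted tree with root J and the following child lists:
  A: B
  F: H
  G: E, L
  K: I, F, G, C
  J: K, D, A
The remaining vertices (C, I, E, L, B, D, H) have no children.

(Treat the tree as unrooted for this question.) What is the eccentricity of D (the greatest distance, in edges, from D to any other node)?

4

Distances from D peak at 4, attained at L (E, H also at distance 4).
D–J–K–G–L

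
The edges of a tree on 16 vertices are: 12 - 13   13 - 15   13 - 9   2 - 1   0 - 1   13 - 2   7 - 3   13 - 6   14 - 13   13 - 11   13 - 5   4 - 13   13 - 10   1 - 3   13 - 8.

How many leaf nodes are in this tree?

Degree-1 nodes: 0, 4, 5, 6, 7, 8, 9, 10, 11, 12, 14, 15 — 12 of them.

12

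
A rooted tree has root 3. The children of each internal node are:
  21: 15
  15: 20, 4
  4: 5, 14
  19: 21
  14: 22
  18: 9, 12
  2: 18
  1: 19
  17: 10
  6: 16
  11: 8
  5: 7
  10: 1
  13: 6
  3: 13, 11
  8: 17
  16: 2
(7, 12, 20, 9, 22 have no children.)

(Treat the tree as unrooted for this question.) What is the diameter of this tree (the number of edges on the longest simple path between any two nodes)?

17

BFS from 9 reaches 22 last, at distance 17; BFS from 22 confirms no node is farther.
Path: 9 - 18 - 2 - 16 - 6 - 13 - 3 - 11 - 8 - 17 - 10 - 1 - 19 - 21 - 15 - 4 - 14 - 22.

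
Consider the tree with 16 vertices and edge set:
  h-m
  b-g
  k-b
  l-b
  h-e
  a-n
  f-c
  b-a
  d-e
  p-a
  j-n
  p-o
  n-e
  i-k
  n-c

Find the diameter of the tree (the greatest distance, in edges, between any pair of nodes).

7

BFS from m reaches i last, at distance 7; BFS from i confirms no node is farther.
Path: m-h-e-n-a-b-k-i.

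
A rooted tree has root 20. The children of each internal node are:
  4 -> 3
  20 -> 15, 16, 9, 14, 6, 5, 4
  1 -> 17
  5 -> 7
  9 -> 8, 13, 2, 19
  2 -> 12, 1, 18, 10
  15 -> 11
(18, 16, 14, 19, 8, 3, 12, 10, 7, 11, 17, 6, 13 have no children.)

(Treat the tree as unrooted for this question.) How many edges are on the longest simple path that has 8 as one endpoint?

Distances from 8 peak at 4, attained at 11 (3, 7, 17 also at distance 4).
8-9-20-15-11

4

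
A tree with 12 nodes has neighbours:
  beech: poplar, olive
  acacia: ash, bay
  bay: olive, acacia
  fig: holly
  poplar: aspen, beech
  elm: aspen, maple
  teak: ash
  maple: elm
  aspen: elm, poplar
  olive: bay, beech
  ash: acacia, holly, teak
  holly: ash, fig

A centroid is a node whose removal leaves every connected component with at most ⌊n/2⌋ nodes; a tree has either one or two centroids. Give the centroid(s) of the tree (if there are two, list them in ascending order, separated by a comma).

bay, olive

If bay is removed the pieces have sizes 6, 5, all ≤ ⌊12/2⌋ = 6.
Its neighbour olive also leaves a largest component of size 6, so both are centroids.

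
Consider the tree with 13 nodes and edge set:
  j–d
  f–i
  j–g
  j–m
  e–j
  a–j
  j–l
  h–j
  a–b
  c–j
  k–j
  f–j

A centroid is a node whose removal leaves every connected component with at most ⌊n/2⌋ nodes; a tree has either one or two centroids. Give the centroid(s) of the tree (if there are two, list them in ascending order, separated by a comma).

If j is removed the pieces have sizes 2, 2, 1, 1, 1, 1, 1, 1, 1, 1, all ≤ ⌊13/2⌋ = 6.
Every other node leaves some component of size > 6, so the centroid is unique.

j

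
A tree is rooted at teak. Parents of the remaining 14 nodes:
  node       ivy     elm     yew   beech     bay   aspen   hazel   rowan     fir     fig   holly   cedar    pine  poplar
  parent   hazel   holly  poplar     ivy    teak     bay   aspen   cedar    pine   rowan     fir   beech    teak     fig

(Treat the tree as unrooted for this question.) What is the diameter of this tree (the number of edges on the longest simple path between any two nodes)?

14

Starting from elm, a farthest node is yew at distance 14.
One longest path: elm-holly-fir-pine-teak-bay-aspen-hazel-ivy-beech-cedar-rowan-fig-poplar-yew.
So the diameter is 14.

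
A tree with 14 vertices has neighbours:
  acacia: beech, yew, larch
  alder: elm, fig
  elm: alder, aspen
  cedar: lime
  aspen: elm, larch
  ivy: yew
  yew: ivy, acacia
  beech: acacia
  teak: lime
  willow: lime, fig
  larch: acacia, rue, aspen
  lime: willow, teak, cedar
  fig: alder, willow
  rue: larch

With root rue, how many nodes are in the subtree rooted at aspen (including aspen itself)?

8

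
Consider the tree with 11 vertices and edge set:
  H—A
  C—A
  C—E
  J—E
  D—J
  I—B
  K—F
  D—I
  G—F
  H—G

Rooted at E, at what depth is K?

6

E – C – A – H – G – F – K — 6 edges.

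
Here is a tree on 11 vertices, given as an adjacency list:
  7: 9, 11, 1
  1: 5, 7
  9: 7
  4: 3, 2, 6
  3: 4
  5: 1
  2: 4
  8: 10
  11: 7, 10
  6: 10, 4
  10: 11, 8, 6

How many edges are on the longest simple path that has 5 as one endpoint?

The node farthest from 5 is 2 (3 also at distance 7), via 5–1–7–11–10–6–4–2 — 7 edges.

7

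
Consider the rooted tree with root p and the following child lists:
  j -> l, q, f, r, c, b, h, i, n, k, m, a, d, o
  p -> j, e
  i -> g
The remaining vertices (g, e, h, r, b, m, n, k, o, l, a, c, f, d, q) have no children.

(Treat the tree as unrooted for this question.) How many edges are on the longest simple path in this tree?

Starting from e, a farthest node is g at distance 4.
One longest path: e - p - j - i - g.
So the diameter is 4.

4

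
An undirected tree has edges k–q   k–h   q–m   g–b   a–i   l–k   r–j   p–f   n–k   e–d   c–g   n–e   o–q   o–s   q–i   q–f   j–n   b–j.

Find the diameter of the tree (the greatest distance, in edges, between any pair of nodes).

8

BFS from c reaches a last, at distance 8; BFS from a confirms no node is farther.
Path: c - g - b - j - n - k - q - i - a.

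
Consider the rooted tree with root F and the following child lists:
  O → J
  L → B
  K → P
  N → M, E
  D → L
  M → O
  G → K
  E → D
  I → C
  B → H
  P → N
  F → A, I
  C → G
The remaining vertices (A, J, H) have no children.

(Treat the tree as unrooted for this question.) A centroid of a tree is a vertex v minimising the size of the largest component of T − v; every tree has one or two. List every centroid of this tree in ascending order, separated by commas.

N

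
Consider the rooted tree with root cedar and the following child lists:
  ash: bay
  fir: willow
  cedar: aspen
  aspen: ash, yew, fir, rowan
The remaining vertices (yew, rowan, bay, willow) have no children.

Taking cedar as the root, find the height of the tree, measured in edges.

A deepest node is bay, reached by cedar – aspen – ash – bay.
That path has 3 edges, so the height is 3.

3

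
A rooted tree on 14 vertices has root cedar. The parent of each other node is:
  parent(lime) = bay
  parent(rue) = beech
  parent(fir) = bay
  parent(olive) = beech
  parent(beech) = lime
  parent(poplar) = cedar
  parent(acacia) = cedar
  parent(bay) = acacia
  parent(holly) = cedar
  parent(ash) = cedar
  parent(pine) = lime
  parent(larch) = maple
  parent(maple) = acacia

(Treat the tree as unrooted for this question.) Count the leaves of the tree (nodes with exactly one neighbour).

Exactly 8 nodes have a single neighbour: ash, fir, holly, larch, olive, pine, poplar, rue.

8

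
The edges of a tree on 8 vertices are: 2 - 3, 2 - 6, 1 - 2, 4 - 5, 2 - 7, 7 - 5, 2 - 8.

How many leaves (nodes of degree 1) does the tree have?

5

Degree-1 nodes: 1, 3, 4, 6, 8 — 5 of them.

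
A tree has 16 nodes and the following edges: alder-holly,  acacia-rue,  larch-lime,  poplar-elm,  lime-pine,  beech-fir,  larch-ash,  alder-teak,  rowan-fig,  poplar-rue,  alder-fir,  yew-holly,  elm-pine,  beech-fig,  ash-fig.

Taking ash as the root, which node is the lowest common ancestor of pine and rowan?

ash

Ancestors of pine (toward the root): pine, lime, larch, ash.
Ancestors of rowan: rowan, fig, ash.
The deepest node appearing in both lists is ash.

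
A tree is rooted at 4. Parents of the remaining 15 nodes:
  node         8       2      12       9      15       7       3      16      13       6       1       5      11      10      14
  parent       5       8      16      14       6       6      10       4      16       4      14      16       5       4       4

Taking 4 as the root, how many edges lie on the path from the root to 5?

Climbing from 5 to the root: 5 → 16 → 4. That's 2 steps.

2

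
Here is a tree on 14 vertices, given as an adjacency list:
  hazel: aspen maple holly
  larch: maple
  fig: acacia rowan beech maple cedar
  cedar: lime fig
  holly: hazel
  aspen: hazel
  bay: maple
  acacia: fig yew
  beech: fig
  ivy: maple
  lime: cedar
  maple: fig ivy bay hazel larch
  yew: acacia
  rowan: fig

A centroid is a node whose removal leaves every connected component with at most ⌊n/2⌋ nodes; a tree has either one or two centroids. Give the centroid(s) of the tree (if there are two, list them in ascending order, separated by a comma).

Removing fig splits the tree into components of sizes 7, 2, 2, 1, 1; the largest is 7 ≤ ⌊14/2⌋ = 7.
Its neighbour maple also leaves a largest component of size 7, so both are centroids.

fig, maple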